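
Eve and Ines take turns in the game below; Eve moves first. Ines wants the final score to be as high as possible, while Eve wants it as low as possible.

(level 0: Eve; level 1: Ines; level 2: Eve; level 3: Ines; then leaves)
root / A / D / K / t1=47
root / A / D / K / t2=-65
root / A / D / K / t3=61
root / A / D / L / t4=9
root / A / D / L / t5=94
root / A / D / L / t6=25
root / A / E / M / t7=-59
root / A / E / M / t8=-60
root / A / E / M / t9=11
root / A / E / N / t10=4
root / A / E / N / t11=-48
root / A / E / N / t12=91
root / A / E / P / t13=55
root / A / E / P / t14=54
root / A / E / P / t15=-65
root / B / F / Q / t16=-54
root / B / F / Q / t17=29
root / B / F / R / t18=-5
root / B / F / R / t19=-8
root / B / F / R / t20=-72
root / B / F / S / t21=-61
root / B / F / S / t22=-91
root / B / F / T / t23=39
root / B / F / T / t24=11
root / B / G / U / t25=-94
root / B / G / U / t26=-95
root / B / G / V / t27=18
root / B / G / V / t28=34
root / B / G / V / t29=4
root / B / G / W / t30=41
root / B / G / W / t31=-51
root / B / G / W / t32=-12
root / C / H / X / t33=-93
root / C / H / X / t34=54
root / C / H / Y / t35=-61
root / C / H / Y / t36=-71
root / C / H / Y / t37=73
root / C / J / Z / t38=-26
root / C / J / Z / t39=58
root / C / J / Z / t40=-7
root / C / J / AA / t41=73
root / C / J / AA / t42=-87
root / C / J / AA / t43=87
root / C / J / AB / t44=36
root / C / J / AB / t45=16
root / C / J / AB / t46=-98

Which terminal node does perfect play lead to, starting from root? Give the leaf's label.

t21

K (Ines): max(47, -65, 61) = 61
L (Ines): max(9, 94, 25) = 94
D (Eve): min(61, 94) = 61
M (Ines): max(-59, -60, 11) = 11
N (Ines): max(4, -48, 91) = 91
P (Ines): max(55, 54, -65) = 55
E (Eve): min(11, 91, 55) = 11
A (Ines): max(61, 11) = 61
Q (Ines): max(-54, 29) = 29
R (Ines): max(-5, -8, -72) = -5
S (Ines): max(-61, -91) = -61
T (Ines): max(39, 11) = 39
F (Eve): min(29, -5, -61, 39) = -61
U (Ines): max(-94, -95) = -94
V (Ines): max(18, 34, 4) = 34
W (Ines): max(41, -51, -12) = 41
G (Eve): min(-94, 34, 41) = -94
B (Ines): max(-61, -94) = -61
X (Ines): max(-93, 54) = 54
Y (Ines): max(-61, -71, 73) = 73
H (Eve): min(54, 73) = 54
Z (Ines): max(-26, 58, -7) = 58
AA (Ines): max(73, -87, 87) = 87
AB (Ines): max(36, 16, -98) = 36
J (Eve): min(58, 87, 36) = 36
C (Ines): max(54, 36) = 54
root (Eve): min(61, -61, 54) = -61
At root, Eve picks B (lowest: -61).
At B, Ines picks F (highest: -61).
At F, Eve picks S (lowest: -61).
At S, Ines picks t21 (highest: -61).
Terminal value -61.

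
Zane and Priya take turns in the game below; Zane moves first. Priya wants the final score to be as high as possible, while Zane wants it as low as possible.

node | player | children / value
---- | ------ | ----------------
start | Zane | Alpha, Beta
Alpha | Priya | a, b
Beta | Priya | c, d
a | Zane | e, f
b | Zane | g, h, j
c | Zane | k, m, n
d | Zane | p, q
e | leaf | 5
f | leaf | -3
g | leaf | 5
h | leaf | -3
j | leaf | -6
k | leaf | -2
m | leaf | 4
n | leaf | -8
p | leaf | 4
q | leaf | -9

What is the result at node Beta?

-8

c (Zane): min(-2, 4, -8) = -8
d (Zane): min(4, -9) = -9
Beta (Priya): max(-8, -9) = -8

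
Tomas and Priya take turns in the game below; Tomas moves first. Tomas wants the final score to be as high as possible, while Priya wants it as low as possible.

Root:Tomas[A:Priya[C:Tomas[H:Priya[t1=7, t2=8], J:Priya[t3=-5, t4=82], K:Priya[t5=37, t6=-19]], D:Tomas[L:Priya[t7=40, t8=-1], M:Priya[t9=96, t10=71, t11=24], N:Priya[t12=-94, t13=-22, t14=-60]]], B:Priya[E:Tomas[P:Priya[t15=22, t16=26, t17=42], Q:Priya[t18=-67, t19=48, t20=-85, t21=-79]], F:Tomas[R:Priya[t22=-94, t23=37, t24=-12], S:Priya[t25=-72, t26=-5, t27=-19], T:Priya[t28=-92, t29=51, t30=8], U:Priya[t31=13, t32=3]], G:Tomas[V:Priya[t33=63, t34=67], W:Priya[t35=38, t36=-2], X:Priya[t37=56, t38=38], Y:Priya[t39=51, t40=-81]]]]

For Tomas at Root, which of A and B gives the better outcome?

A

H (Priya): min(7, 8) = 7
J (Priya): min(-5, 82) = -5
K (Priya): min(37, -19) = -19
C (Tomas): max(7, -5, -19) = 7
L (Priya): min(40, -1) = -1
M (Priya): min(96, 71, 24) = 24
N (Priya): min(-94, -22, -60) = -94
D (Tomas): max(-1, 24, -94) = 24
A (Priya): min(7, 24) = 7
P (Priya): min(22, 26, 42) = 22
Q (Priya): min(-67, 48, -85, -79) = -85
E (Tomas): max(22, -85) = 22
R (Priya): min(-94, 37, -12) = -94
S (Priya): min(-72, -5, -19) = -72
T (Priya): min(-92, 51, 8) = -92
U (Priya): min(13, 3) = 3
F (Tomas): max(-94, -72, -92, 3) = 3
V (Priya): min(63, 67) = 63
W (Priya): min(38, -2) = -2
X (Priya): min(56, 38) = 38
Y (Priya): min(51, -81) = -81
G (Tomas): max(63, -2, 38, -81) = 63
B (Priya): min(22, 3, 63) = 3
Tomas prefers the higher value; A=7, B=3. A is better since 7 > 3.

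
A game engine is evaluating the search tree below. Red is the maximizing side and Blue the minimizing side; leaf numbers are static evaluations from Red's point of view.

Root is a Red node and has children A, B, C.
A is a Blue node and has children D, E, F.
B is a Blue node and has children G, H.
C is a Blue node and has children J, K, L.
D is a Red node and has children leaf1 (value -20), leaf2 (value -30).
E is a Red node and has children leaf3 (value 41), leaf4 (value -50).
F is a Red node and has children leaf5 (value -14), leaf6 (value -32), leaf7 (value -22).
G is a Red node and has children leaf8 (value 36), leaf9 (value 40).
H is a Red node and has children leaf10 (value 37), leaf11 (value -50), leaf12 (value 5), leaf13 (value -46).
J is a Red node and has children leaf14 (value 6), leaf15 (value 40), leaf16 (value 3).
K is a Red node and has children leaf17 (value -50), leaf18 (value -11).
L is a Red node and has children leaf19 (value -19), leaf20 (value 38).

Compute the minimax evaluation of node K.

-11

K (Red): max(-50, -11) = -11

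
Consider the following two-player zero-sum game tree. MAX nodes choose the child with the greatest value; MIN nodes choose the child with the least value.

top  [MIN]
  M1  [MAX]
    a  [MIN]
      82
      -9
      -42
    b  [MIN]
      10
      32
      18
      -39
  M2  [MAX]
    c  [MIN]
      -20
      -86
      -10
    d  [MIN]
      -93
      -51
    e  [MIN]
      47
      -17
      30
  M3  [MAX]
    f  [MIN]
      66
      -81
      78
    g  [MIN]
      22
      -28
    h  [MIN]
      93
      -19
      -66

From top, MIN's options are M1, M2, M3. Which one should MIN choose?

a (MIN): min(82, -9, -42) = -42
b (MIN): min(10, 32, 18, -39) = -39
M1 (MAX): max(-42, -39) = -39
c (MIN): min(-20, -86, -10) = -86
d (MIN): min(-93, -51) = -93
e (MIN): min(47, -17, 30) = -17
M2 (MAX): max(-86, -93, -17) = -17
f (MIN): min(66, -81, 78) = -81
g (MIN): min(22, -28) = -28
h (MIN): min(93, -19, -66) = -66
M3 (MAX): max(-81, -28, -66) = -28
top (MIN): min(-39, -17, -28) = -39
MIN at top wants the lowest of {M1=-39, M2=-17, M3=-28}, so chooses M1.

M1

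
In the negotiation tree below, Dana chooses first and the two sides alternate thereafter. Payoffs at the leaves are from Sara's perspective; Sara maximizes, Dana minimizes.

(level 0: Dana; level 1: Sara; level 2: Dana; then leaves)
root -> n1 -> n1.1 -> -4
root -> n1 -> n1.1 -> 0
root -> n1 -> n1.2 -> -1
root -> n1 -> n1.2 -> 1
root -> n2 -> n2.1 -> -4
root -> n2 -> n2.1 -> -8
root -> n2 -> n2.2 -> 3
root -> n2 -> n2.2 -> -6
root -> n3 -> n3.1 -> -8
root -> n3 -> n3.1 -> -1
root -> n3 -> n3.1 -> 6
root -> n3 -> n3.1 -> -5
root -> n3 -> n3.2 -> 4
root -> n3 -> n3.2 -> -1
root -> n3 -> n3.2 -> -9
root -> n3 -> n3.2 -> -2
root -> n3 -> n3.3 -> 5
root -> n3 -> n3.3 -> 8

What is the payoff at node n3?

n3.1 (Dana): min(-8, -1, 6, -5) = -8
n3.2 (Dana): min(4, -1, -9, -2) = -9
n3.3 (Dana): min(5, 8) = 5
n3 (Sara): max(-8, -9, 5) = 5

5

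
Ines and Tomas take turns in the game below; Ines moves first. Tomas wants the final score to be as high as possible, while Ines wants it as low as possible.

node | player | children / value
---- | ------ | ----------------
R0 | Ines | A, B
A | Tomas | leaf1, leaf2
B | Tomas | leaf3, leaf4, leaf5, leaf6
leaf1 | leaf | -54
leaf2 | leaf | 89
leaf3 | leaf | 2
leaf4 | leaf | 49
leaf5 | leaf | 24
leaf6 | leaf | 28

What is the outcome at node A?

A (Tomas): max(-54, 89) = 89

89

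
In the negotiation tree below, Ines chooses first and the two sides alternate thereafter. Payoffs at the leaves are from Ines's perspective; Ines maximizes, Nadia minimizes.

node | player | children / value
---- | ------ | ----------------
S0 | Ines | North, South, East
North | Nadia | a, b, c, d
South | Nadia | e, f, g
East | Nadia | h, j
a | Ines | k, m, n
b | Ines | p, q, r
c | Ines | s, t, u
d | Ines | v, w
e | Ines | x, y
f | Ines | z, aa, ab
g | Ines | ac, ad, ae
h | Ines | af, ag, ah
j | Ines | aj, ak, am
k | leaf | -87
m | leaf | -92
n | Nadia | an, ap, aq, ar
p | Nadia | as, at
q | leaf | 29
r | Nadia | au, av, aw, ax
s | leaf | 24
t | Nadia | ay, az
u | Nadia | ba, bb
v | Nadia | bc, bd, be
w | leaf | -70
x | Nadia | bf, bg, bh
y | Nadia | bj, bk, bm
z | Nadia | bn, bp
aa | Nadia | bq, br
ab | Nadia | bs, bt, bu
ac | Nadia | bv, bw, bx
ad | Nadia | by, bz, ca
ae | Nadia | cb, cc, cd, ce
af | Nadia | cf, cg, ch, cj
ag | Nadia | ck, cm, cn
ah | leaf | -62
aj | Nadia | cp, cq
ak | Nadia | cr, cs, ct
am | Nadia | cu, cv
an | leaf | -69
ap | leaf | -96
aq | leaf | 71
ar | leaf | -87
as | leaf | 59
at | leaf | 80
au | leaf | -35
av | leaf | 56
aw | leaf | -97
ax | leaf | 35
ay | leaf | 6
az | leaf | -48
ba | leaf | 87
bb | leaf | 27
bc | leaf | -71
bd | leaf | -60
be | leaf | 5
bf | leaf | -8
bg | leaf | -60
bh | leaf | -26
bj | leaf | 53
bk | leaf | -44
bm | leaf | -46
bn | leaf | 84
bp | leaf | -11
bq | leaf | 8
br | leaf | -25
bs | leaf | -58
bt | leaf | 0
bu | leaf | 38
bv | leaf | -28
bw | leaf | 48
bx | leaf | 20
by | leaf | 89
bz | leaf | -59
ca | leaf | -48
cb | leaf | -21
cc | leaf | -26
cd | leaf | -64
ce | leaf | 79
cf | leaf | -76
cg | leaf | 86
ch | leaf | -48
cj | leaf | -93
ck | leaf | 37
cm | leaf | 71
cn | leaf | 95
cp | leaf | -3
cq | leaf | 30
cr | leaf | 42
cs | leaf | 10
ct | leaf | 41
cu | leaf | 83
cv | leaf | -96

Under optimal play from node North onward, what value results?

n (Nadia): min(-69, -96, 71, -87) = -96
a (Ines): max(-87, -92, -96) = -87
p (Nadia): min(59, 80) = 59
r (Nadia): min(-35, 56, -97, 35) = -97
b (Ines): max(59, 29, -97) = 59
t (Nadia): min(6, -48) = -48
u (Nadia): min(87, 27) = 27
c (Ines): max(24, -48, 27) = 27
v (Nadia): min(-71, -60, 5) = -71
d (Ines): max(-71, -70) = -70
North (Nadia): min(-87, 59, 27, -70) = -87

-87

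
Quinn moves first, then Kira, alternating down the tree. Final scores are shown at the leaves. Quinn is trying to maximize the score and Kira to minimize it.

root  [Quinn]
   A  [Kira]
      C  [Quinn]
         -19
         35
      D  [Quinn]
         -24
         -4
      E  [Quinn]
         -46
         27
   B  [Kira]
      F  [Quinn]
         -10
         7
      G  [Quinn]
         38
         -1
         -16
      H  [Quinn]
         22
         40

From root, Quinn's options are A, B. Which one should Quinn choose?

C (Quinn): max(-19, 35) = 35
D (Quinn): max(-24, -4) = -4
E (Quinn): max(-46, 27) = 27
A (Kira): min(35, -4, 27) = -4
F (Quinn): max(-10, 7) = 7
G (Quinn): max(38, -1, -16) = 38
H (Quinn): max(22, 40) = 40
B (Kira): min(7, 38, 40) = 7
root (Quinn): max(-4, 7) = 7
Quinn at root wants the highest of {A=-4, B=7}, so chooses B.

B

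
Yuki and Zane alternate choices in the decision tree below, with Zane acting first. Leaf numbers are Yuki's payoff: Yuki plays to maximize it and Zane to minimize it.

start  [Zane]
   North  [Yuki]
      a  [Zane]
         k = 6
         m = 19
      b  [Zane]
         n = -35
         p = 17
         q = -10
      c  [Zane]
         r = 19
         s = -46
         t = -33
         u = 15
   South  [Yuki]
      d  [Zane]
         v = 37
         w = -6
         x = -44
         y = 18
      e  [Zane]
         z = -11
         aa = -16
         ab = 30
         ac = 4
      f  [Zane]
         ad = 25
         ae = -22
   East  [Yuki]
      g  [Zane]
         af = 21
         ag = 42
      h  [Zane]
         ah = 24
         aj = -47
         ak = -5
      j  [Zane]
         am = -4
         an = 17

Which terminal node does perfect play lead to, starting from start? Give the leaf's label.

a (Zane): min(6, 19) = 6
b (Zane): min(-35, 17, -10) = -35
c (Zane): min(19, -46, -33, 15) = -46
North (Yuki): max(6, -35, -46) = 6
d (Zane): min(37, -6, -44, 18) = -44
e (Zane): min(-11, -16, 30, 4) = -16
f (Zane): min(25, -22) = -22
South (Yuki): max(-44, -16, -22) = -16
g (Zane): min(21, 42) = 21
h (Zane): min(24, -47, -5) = -47
j (Zane): min(-4, 17) = -4
East (Yuki): max(21, -47, -4) = 21
start (Zane): min(6, -16, 21) = -16
At start, Zane picks South (lowest: -16).
At South, Yuki picks e (highest: -16).
At e, Zane picks aa (lowest: -16).
Terminal value -16.

aa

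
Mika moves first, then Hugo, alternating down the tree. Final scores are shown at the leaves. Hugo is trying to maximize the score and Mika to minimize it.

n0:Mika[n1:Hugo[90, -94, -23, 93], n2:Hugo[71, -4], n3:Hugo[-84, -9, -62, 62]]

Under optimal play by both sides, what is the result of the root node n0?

n1 (Hugo): max(90, -94, -23, 93) = 93
n2 (Hugo): max(71, -4) = 71
n3 (Hugo): max(-84, -9, -62, 62) = 62
n0 (Mika): min(93, 71, 62) = 62

62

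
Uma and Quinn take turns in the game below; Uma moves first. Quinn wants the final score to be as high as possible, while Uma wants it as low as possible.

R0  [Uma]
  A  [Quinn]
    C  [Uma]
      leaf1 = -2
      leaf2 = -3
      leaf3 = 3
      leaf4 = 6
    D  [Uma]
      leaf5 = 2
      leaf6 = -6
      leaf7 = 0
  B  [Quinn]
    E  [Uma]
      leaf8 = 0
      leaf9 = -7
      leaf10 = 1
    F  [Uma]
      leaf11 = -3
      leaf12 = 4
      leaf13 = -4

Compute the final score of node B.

E (Uma): min(0, -7, 1) = -7
F (Uma): min(-3, 4, -4) = -4
B (Quinn): max(-7, -4) = -4

-4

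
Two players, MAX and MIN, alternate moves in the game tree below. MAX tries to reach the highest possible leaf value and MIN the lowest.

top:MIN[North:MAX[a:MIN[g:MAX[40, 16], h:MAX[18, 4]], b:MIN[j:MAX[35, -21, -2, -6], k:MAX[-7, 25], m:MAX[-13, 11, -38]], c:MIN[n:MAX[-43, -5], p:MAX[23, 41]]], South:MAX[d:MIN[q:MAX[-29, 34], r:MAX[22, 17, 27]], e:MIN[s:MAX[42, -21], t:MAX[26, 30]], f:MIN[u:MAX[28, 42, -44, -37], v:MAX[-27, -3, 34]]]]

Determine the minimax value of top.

g (MAX): max(40, 16) = 40
h (MAX): max(18, 4) = 18
a (MIN): min(40, 18) = 18
j (MAX): max(35, -21, -2, -6) = 35
k (MAX): max(-7, 25) = 25
m (MAX): max(-13, 11, -38) = 11
b (MIN): min(35, 25, 11) = 11
n (MAX): max(-43, -5) = -5
p (MAX): max(23, 41) = 41
c (MIN): min(-5, 41) = -5
North (MAX): max(18, 11, -5) = 18
q (MAX): max(-29, 34) = 34
r (MAX): max(22, 17, 27) = 27
d (MIN): min(34, 27) = 27
s (MAX): max(42, -21) = 42
t (MAX): max(26, 30) = 30
e (MIN): min(42, 30) = 30
u (MAX): max(28, 42, -44, -37) = 42
v (MAX): max(-27, -3, 34) = 34
f (MIN): min(42, 34) = 34
South (MAX): max(27, 30, 34) = 34
top (MIN): min(18, 34) = 18

18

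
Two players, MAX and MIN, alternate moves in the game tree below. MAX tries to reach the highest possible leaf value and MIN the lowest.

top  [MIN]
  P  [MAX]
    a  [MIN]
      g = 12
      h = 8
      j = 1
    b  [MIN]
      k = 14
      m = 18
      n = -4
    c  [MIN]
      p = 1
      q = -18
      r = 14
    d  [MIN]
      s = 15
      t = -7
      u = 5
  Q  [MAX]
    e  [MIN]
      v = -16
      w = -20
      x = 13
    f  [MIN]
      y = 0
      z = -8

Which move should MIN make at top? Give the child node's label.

Q

a (MIN): min(12, 8, 1) = 1
b (MIN): min(14, 18, -4) = -4
c (MIN): min(1, -18, 14) = -18
d (MIN): min(15, -7, 5) = -7
P (MAX): max(1, -4, -18, -7) = 1
e (MIN): min(-16, -20, 13) = -20
f (MIN): min(0, -8) = -8
Q (MAX): max(-20, -8) = -8
top (MIN): min(1, -8) = -8
MIN at top wants the lowest of {P=1, Q=-8}, so chooses Q.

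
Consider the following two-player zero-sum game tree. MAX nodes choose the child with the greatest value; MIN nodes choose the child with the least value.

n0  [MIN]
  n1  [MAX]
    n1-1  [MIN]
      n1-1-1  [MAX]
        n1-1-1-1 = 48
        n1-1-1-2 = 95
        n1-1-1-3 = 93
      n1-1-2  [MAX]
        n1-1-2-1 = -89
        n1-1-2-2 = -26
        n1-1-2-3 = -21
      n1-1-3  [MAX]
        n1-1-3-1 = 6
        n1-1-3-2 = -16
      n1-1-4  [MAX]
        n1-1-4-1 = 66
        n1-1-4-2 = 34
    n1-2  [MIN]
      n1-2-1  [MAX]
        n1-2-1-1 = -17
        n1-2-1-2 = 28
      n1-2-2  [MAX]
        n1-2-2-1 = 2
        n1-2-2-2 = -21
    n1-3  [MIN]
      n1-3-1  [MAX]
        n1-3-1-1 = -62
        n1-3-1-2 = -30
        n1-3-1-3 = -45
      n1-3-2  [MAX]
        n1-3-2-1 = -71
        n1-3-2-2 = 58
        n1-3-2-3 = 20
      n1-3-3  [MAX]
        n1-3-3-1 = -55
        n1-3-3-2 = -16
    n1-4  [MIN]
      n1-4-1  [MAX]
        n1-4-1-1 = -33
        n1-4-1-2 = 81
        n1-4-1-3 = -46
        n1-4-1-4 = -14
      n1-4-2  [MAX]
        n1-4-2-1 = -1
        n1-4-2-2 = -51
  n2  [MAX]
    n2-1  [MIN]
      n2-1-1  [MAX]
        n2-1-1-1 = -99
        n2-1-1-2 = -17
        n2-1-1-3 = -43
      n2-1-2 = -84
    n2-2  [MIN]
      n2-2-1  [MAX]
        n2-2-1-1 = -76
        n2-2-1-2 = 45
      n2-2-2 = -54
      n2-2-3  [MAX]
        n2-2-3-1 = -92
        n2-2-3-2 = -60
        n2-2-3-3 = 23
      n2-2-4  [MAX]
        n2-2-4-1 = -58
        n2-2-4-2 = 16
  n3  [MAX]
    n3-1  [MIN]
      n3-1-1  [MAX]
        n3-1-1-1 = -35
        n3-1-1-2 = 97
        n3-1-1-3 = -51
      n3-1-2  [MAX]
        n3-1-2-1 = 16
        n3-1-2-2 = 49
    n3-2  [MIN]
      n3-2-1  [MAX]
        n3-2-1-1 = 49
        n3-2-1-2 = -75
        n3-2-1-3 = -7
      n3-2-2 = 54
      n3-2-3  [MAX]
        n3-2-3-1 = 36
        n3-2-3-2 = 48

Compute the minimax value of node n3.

49

n3-1-1 (MAX): max(-35, 97, -51) = 97
n3-1-2 (MAX): max(16, 49) = 49
n3-1 (MIN): min(97, 49) = 49
n3-2-1 (MAX): max(49, -75, -7) = 49
n3-2-3 (MAX): max(36, 48) = 48
n3-2 (MIN): min(49, 54, 48) = 48
n3 (MAX): max(49, 48) = 49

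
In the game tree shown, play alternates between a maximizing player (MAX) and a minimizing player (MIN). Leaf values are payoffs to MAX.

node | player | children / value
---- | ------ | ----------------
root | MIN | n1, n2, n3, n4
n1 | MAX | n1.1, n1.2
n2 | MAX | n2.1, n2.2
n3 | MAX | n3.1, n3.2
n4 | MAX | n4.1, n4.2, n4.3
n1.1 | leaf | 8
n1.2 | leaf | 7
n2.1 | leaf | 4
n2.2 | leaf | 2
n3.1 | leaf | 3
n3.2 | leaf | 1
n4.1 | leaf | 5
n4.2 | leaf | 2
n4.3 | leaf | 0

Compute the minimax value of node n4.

n4 (MAX): max(5, 2, 0) = 5

5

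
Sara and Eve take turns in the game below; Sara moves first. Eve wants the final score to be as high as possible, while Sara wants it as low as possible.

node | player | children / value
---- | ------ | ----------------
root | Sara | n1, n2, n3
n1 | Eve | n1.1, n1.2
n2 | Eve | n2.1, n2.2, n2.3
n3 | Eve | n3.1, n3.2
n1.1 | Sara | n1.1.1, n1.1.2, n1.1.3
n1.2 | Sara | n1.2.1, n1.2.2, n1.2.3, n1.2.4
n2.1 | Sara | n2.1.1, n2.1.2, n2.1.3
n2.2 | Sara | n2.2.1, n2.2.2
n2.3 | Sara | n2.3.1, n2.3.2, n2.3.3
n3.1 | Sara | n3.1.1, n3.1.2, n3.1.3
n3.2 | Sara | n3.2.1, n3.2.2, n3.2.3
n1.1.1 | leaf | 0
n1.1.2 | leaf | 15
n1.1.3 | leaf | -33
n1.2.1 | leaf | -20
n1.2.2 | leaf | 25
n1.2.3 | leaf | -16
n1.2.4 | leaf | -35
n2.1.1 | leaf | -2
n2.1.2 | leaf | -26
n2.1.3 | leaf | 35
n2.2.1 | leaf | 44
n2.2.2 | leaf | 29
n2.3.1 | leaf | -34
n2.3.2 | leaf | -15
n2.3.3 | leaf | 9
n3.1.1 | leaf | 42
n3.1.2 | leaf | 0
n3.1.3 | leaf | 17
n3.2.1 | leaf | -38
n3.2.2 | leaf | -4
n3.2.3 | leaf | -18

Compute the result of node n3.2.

n3.2 (Sara): min(-38, -4, -18) = -38

-38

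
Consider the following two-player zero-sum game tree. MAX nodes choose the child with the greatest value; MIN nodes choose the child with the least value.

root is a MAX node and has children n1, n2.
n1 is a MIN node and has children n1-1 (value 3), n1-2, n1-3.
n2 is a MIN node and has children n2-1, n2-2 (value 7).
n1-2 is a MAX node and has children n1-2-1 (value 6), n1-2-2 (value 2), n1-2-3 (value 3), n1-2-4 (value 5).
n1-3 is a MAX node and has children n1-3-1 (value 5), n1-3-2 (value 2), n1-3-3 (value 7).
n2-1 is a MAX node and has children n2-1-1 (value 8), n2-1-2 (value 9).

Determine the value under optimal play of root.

n1-2 (MAX): max(6, 2, 3, 5) = 6
n1-3 (MAX): max(5, 2, 7) = 7
n1 (MIN): min(3, 6, 7) = 3
n2-1 (MAX): max(8, 9) = 9
n2 (MIN): min(9, 7) = 7
root (MAX): max(3, 7) = 7

7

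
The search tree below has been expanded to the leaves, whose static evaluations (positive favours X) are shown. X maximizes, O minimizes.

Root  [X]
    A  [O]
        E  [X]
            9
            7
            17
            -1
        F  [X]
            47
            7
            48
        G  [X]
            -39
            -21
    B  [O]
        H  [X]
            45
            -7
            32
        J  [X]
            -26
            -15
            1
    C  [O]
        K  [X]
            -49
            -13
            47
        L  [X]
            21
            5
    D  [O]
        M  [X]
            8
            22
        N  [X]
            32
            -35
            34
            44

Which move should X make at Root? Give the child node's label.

E (X): max(9, 7, 17, -1) = 17
F (X): max(47, 7, 48) = 48
G (X): max(-39, -21) = -21
A (O): min(17, 48, -21) = -21
H (X): max(45, -7, 32) = 45
J (X): max(-26, -15, 1) = 1
B (O): min(45, 1) = 1
K (X): max(-49, -13, 47) = 47
L (X): max(21, 5) = 21
C (O): min(47, 21) = 21
M (X): max(8, 22) = 22
N (X): max(32, -35, 34, 44) = 44
D (O): min(22, 44) = 22
Root (X): max(-21, 1, 21, 22) = 22
X at Root wants the highest of {A=-21, B=1, C=21, D=22}, so chooses D.

D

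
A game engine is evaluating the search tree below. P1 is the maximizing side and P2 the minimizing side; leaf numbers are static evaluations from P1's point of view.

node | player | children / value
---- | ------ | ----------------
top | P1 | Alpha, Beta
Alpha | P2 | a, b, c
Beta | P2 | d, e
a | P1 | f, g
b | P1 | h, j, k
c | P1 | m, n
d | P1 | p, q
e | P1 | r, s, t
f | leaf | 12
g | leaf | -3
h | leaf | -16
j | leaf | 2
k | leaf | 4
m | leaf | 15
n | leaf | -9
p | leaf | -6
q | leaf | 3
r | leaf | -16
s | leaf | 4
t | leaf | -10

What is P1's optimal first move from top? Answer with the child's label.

Alpha

a (P1): max(12, -3) = 12
b (P1): max(-16, 2, 4) = 4
c (P1): max(15, -9) = 15
Alpha (P2): min(12, 4, 15) = 4
d (P1): max(-6, 3) = 3
e (P1): max(-16, 4, -10) = 4
Beta (P2): min(3, 4) = 3
top (P1): max(4, 3) = 4
P1 at top wants the highest of {Alpha=4, Beta=3}, so chooses Alpha.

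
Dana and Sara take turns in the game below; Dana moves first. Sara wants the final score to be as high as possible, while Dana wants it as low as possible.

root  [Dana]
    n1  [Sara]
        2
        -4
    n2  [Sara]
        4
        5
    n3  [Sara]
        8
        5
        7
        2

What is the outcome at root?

n1 (Sara): max(2, -4) = 2
n2 (Sara): max(4, 5) = 5
n3 (Sara): max(8, 5, 7, 2) = 8
root (Dana): min(2, 5, 8) = 2

2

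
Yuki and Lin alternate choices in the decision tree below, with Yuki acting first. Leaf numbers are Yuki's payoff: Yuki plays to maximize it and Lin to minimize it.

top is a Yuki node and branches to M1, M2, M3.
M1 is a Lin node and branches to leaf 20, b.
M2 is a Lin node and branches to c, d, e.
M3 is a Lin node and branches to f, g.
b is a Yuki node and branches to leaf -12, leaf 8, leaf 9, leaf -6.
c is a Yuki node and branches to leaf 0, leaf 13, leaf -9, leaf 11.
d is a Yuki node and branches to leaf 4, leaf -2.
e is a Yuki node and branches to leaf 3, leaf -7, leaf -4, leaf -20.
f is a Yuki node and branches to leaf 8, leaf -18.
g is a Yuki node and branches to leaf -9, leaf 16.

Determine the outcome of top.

9

b (Yuki): max(-12, 8, 9, -6) = 9
M1 (Lin): min(20, 9) = 9
c (Yuki): max(0, 13, -9, 11) = 13
d (Yuki): max(4, -2) = 4
e (Yuki): max(3, -7, -4, -20) = 3
M2 (Lin): min(13, 4, 3) = 3
f (Yuki): max(8, -18) = 8
g (Yuki): max(-9, 16) = 16
M3 (Lin): min(8, 16) = 8
top (Yuki): max(9, 3, 8) = 9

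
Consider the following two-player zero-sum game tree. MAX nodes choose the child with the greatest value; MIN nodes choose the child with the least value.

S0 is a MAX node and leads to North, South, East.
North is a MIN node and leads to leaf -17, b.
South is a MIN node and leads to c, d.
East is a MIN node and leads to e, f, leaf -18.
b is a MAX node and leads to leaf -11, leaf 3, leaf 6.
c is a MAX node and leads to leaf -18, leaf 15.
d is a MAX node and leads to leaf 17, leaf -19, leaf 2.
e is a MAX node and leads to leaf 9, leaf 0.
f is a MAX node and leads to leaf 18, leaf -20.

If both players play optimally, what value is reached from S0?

15

b (MAX): max(-11, 3, 6) = 6
North (MIN): min(-17, 6) = -17
c (MAX): max(-18, 15) = 15
d (MAX): max(17, -19, 2) = 17
South (MIN): min(15, 17) = 15
e (MAX): max(9, 0) = 9
f (MAX): max(18, -20) = 18
East (MIN): min(9, 18, -18) = -18
S0 (MAX): max(-17, 15, -18) = 15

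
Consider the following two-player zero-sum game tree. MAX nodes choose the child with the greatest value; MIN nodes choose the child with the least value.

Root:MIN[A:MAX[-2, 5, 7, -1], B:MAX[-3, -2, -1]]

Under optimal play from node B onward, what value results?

-1

B (MAX): max(-3, -2, -1) = -1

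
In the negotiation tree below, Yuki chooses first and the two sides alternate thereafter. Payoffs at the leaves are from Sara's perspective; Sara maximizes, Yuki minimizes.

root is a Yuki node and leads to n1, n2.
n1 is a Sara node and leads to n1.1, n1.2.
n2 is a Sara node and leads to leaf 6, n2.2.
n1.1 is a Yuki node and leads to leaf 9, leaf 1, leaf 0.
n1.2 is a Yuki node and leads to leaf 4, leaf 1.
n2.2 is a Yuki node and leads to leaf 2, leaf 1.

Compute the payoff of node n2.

6

n2.2 (Yuki): min(2, 1) = 1
n2 (Sara): max(6, 1) = 6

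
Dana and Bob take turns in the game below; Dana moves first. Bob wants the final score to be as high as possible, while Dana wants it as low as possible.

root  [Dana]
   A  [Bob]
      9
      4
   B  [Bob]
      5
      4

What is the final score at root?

A (Bob): max(9, 4) = 9
B (Bob): max(5, 4) = 5
root (Dana): min(9, 5) = 5

5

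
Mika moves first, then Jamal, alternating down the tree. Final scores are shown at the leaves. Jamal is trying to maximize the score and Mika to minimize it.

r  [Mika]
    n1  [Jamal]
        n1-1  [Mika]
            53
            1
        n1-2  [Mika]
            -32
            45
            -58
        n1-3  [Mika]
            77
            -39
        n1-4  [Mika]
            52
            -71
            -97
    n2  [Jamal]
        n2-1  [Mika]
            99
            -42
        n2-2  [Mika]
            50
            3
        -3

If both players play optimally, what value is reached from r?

1

n1-1 (Mika): min(53, 1) = 1
n1-2 (Mika): min(-32, 45, -58) = -58
n1-3 (Mika): min(77, -39) = -39
n1-4 (Mika): min(52, -71, -97) = -97
n1 (Jamal): max(1, -58, -39, -97) = 1
n2-1 (Mika): min(99, -42) = -42
n2-2 (Mika): min(50, 3) = 3
n2 (Jamal): max(-42, 3, -3) = 3
r (Mika): min(1, 3) = 1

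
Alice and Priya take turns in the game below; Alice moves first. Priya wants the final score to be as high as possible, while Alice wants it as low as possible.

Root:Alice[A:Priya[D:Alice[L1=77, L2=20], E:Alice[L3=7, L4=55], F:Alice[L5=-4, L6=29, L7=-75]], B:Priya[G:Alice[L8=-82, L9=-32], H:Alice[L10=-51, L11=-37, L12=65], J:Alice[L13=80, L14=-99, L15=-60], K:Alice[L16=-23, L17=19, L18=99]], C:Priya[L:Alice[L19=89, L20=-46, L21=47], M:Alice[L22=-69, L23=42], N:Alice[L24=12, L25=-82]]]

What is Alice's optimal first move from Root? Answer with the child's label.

D (Alice): min(77, 20) = 20
E (Alice): min(7, 55) = 7
F (Alice): min(-4, 29, -75) = -75
A (Priya): max(20, 7, -75) = 20
G (Alice): min(-82, -32) = -82
H (Alice): min(-51, -37, 65) = -51
J (Alice): min(80, -99, -60) = -99
K (Alice): min(-23, 19, 99) = -23
B (Priya): max(-82, -51, -99, -23) = -23
L (Alice): min(89, -46, 47) = -46
M (Alice): min(-69, 42) = -69
N (Alice): min(12, -82) = -82
C (Priya): max(-46, -69, -82) = -46
Root (Alice): min(20, -23, -46) = -46
Alice at Root wants the lowest of {A=20, B=-23, C=-46}, so chooses C.

C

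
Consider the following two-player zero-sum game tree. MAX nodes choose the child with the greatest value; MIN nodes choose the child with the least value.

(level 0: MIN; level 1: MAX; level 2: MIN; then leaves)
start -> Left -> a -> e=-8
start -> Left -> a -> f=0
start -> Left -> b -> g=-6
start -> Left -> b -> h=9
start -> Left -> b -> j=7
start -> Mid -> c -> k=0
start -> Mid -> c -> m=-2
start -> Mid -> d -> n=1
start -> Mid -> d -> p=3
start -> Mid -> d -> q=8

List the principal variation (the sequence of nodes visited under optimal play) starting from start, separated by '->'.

start -> Left -> b -> g

a (MIN): min(-8, 0) = -8
b (MIN): min(-6, 9, 7) = -6
Left (MAX): max(-8, -6) = -6
c (MIN): min(0, -2) = -2
d (MIN): min(1, 3, 8) = 1
Mid (MAX): max(-2, 1) = 1
start (MIN): min(-6, 1) = -6
At start, MIN picks Left (lowest: -6).
At Left, MAX picks b (highest: -6).
At b, MIN picks g (lowest: -6).
Terminal value -6.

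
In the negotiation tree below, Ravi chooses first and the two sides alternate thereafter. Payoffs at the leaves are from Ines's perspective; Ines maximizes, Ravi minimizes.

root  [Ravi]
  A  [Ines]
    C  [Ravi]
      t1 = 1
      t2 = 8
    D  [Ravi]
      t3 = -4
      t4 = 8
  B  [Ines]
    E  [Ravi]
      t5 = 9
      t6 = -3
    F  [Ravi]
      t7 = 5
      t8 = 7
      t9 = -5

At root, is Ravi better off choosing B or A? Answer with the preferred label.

E (Ravi): min(9, -3) = -3
F (Ravi): min(5, 7, -5) = -5
B (Ines): max(-3, -5) = -3
C (Ravi): min(1, 8) = 1
D (Ravi): min(-4, 8) = -4
A (Ines): max(1, -4) = 1
Ravi prefers the lower value; B=-3, A=1. B is better since -3 < 1.

B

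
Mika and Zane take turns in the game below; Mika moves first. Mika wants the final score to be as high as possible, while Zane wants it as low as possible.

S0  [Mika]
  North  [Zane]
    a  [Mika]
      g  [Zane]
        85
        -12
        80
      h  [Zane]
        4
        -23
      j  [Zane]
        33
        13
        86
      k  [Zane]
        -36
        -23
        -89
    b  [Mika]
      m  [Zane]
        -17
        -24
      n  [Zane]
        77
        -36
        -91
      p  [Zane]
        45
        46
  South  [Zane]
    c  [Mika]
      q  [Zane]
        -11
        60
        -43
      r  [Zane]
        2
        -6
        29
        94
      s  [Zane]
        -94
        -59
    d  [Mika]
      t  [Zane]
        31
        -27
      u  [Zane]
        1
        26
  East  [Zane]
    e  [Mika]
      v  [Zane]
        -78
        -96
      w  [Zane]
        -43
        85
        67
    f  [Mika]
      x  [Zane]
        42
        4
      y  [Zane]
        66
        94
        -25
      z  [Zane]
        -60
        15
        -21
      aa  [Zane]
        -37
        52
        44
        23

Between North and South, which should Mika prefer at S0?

g (Zane): min(85, -12, 80) = -12
h (Zane): min(4, -23) = -23
j (Zane): min(33, 13, 86) = 13
k (Zane): min(-36, -23, -89) = -89
a (Mika): max(-12, -23, 13, -89) = 13
m (Zane): min(-17, -24) = -24
n (Zane): min(77, -36, -91) = -91
p (Zane): min(45, 46) = 45
b (Mika): max(-24, -91, 45) = 45
North (Zane): min(13, 45) = 13
q (Zane): min(-11, 60, -43) = -43
r (Zane): min(2, -6, 29, 94) = -6
s (Zane): min(-94, -59) = -94
c (Mika): max(-43, -6, -94) = -6
t (Zane): min(31, -27) = -27
u (Zane): min(1, 26) = 1
d (Mika): max(-27, 1) = 1
South (Zane): min(-6, 1) = -6
Mika prefers the higher value; North=13, South=-6. North is better since 13 > -6.

North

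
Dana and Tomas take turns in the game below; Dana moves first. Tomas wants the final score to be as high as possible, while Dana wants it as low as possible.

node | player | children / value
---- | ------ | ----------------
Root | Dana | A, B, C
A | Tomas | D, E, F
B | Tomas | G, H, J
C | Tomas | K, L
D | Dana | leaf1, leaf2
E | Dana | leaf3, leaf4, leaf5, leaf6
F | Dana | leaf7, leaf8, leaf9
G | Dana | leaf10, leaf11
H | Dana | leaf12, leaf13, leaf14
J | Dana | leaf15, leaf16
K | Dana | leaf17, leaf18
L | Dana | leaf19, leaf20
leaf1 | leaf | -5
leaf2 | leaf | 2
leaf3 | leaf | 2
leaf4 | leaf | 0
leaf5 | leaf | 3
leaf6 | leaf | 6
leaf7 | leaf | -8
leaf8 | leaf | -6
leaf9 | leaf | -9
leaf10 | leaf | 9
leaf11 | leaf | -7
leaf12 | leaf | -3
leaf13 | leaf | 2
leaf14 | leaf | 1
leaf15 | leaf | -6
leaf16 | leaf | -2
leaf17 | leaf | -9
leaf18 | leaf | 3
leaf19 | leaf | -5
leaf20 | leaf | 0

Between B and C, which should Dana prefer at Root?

C

G (Dana): min(9, -7) = -7
H (Dana): min(-3, 2, 1) = -3
J (Dana): min(-6, -2) = -6
B (Tomas): max(-7, -3, -6) = -3
K (Dana): min(-9, 3) = -9
L (Dana): min(-5, 0) = -5
C (Tomas): max(-9, -5) = -5
Dana prefers the lower value; B=-3, C=-5. C is better since -5 < -3.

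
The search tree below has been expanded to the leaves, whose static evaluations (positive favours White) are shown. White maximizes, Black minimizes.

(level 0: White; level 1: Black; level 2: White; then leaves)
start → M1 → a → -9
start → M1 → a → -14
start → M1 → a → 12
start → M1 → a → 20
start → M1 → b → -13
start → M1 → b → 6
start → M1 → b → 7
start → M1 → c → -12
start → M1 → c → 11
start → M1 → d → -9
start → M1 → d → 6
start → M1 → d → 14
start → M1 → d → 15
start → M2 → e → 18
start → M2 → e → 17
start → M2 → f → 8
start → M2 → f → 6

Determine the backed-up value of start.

8

a (White): max(-9, -14, 12, 20) = 20
b (White): max(-13, 6, 7) = 7
c (White): max(-12, 11) = 11
d (White): max(-9, 6, 14, 15) = 15
M1 (Black): min(20, 7, 11, 15) = 7
e (White): max(18, 17) = 18
f (White): max(8, 6) = 8
M2 (Black): min(18, 8) = 8
start (White): max(7, 8) = 8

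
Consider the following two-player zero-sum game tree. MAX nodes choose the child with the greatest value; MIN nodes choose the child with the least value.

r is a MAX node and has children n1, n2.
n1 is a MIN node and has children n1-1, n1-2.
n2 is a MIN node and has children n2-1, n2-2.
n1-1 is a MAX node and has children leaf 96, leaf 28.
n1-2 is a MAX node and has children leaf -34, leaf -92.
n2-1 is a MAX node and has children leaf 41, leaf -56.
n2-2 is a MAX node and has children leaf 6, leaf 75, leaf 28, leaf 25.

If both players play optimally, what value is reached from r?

n1-1 (MAX): max(96, 28) = 96
n1-2 (MAX): max(-34, -92) = -34
n1 (MIN): min(96, -34) = -34
n2-1 (MAX): max(41, -56) = 41
n2-2 (MAX): max(6, 75, 28, 25) = 75
n2 (MIN): min(41, 75) = 41
r (MAX): max(-34, 41) = 41

41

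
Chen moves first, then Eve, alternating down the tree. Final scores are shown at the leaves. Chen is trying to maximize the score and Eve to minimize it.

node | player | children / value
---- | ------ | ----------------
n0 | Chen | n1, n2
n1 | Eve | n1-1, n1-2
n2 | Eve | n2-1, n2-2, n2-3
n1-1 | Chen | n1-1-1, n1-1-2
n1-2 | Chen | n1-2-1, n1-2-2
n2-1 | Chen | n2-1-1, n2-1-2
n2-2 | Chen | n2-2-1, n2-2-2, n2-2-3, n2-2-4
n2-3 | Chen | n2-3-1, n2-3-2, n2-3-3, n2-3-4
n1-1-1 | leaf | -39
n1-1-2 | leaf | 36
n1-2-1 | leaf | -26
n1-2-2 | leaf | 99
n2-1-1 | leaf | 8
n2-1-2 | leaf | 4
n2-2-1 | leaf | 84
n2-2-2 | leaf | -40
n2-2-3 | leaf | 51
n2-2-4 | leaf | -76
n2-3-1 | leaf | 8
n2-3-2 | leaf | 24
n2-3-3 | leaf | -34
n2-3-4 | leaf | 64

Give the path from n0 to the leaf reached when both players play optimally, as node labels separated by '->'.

n0 -> n1 -> n1-1 -> n1-1-2

n1-1 (Chen): max(-39, 36) = 36
n1-2 (Chen): max(-26, 99) = 99
n1 (Eve): min(36, 99) = 36
n2-1 (Chen): max(8, 4) = 8
n2-2 (Chen): max(84, -40, 51, -76) = 84
n2-3 (Chen): max(8, 24, -34, 64) = 64
n2 (Eve): min(8, 84, 64) = 8
n0 (Chen): max(36, 8) = 36
At n0, Chen picks n1 (highest: 36).
At n1, Eve picks n1-1 (lowest: 36).
At n1-1, Chen picks n1-1-2 (highest: 36).
Terminal value 36.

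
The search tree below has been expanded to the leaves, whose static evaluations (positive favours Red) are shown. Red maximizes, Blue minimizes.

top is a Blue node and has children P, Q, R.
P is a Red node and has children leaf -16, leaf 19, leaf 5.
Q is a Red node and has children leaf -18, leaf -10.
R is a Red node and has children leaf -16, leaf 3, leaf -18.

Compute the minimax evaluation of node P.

19

P (Red): max(-16, 19, 5) = 19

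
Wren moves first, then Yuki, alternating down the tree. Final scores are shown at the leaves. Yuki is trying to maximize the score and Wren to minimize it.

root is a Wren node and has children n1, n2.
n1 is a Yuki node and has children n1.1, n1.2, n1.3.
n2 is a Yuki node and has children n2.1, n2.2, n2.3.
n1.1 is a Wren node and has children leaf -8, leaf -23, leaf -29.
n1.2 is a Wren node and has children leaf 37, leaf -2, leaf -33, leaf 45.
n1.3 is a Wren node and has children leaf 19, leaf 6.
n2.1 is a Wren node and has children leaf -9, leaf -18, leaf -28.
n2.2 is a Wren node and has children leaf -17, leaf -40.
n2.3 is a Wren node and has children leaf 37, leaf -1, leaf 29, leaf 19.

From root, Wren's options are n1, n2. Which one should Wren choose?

n2

n1.1 (Wren): min(-8, -23, -29) = -29
n1.2 (Wren): min(37, -2, -33, 45) = -33
n1.3 (Wren): min(19, 6) = 6
n1 (Yuki): max(-29, -33, 6) = 6
n2.1 (Wren): min(-9, -18, -28) = -28
n2.2 (Wren): min(-17, -40) = -40
n2.3 (Wren): min(37, -1, 29, 19) = -1
n2 (Yuki): max(-28, -40, -1) = -1
root (Wren): min(6, -1) = -1
Wren at root wants the lowest of {n1=6, n2=-1}, so chooses n2.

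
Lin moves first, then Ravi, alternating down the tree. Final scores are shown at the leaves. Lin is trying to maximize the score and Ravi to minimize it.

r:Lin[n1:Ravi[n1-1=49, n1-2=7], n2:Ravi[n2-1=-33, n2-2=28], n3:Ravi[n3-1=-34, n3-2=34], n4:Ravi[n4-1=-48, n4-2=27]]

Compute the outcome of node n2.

-33

n2 (Ravi): min(-33, 28) = -33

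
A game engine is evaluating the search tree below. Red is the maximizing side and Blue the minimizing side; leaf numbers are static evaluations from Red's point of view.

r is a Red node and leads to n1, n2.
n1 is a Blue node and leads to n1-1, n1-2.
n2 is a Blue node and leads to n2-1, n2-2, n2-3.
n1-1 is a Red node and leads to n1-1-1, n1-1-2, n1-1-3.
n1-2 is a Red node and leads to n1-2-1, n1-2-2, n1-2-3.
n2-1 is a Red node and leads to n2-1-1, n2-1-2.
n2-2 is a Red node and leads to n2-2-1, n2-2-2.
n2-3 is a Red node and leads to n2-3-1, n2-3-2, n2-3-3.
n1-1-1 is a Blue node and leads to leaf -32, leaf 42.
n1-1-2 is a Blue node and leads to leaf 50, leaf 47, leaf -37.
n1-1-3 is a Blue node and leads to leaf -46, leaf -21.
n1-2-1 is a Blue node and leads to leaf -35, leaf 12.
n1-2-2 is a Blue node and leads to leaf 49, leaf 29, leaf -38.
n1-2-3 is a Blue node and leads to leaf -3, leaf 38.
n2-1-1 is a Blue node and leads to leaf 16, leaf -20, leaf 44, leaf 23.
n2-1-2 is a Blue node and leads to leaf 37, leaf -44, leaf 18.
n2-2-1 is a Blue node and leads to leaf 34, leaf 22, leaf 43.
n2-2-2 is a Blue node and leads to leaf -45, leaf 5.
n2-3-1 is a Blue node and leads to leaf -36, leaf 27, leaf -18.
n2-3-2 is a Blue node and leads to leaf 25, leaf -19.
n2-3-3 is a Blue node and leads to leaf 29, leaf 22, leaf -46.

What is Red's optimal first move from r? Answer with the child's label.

n1-1-1 (Blue): min(-32, 42) = -32
n1-1-2 (Blue): min(50, 47, -37) = -37
n1-1-3 (Blue): min(-46, -21) = -46
n1-1 (Red): max(-32, -37, -46) = -32
n1-2-1 (Blue): min(-35, 12) = -35
n1-2-2 (Blue): min(49, 29, -38) = -38
n1-2-3 (Blue): min(-3, 38) = -3
n1-2 (Red): max(-35, -38, -3) = -3
n1 (Blue): min(-32, -3) = -32
n2-1-1 (Blue): min(16, -20, 44, 23) = -20
n2-1-2 (Blue): min(37, -44, 18) = -44
n2-1 (Red): max(-20, -44) = -20
n2-2-1 (Blue): min(34, 22, 43) = 22
n2-2-2 (Blue): min(-45, 5) = -45
n2-2 (Red): max(22, -45) = 22
n2-3-1 (Blue): min(-36, 27, -18) = -36
n2-3-2 (Blue): min(25, -19) = -19
n2-3-3 (Blue): min(29, 22, -46) = -46
n2-3 (Red): max(-36, -19, -46) = -19
n2 (Blue): min(-20, 22, -19) = -20
r (Red): max(-32, -20) = -20
Red at r wants the highest of {n1=-32, n2=-20}, so chooses n2.

n2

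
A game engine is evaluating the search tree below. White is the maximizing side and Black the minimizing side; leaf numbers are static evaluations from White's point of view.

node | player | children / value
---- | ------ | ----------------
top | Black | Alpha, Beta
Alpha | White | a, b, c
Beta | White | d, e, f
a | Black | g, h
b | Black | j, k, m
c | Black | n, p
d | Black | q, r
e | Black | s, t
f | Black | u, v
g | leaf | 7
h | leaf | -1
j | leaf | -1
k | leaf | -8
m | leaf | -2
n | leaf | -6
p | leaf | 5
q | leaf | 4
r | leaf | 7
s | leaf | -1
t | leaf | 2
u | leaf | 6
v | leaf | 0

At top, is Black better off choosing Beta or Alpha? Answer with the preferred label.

Alpha

d (Black): min(4, 7) = 4
e (Black): min(-1, 2) = -1
f (Black): min(6, 0) = 0
Beta (White): max(4, -1, 0) = 4
a (Black): min(7, -1) = -1
b (Black): min(-1, -8, -2) = -8
c (Black): min(-6, 5) = -6
Alpha (White): max(-1, -8, -6) = -1
Black prefers the lower value; Beta=4, Alpha=-1. Alpha is better since -1 < 4.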